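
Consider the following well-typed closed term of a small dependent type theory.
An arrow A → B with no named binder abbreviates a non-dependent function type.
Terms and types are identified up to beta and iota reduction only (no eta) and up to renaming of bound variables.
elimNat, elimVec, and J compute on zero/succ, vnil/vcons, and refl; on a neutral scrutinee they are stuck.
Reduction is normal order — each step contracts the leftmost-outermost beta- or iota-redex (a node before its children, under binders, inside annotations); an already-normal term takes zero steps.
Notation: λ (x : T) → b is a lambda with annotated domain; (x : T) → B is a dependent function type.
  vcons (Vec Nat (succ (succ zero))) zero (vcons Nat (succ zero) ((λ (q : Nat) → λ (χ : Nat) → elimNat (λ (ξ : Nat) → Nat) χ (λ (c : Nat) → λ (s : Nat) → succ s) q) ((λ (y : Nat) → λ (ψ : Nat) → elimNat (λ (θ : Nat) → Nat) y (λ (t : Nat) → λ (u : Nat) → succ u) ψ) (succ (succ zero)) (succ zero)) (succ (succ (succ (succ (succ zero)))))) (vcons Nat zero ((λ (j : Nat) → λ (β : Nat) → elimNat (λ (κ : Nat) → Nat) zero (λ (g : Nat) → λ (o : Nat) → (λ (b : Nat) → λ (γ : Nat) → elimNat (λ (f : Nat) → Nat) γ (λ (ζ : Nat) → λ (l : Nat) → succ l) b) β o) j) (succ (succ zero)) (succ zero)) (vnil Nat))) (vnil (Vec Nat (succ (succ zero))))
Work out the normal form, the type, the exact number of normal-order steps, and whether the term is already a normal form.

resulting normal form:
  vcons (Vec Nat (succ (succ zero))) zero (vcons Nat (succ zero) (succ (succ (succ (succ (succ (succ (succ (succ zero)))))))) (vcons Nat zero (succ (succ zero)) (vnil Nat))) (vnil (Vec Nat (succ (succ zero))))
type:
  Vec (Vec Nat (succ (succ zero))) (succ zero)
normal-order step count: 39
started in normal form: no
first redex: a beta-redex


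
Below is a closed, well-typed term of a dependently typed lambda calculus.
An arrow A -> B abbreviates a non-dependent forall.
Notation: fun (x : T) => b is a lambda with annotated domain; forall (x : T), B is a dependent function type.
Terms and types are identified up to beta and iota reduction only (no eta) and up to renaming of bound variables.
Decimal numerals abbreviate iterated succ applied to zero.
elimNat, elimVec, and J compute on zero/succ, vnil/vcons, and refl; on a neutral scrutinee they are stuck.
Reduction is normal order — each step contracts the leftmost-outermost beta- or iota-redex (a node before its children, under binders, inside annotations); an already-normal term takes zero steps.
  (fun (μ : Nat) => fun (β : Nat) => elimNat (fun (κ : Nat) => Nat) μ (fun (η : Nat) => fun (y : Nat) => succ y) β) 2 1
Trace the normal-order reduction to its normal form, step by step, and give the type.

normal-order reduction:
  (fun (μ : Nat) => fun (β : Nat) => elimNat (fun (κ : Nat) => Nat) μ (fun (η : Nat) => fun (y : Nat) => succ y) β) 2 1
  ~> (fun (μ : Nat) => elimNat (fun (β : Nat) => Nat) 2 (fun (κ : Nat) => fun (η : Nat) => succ η) μ) 1
  ~> elimNat (fun (μ : Nat) => Nat) 2 (fun (β : Nat) => fun (κ : Nat) => succ κ) 1
  ~> (fun (μ : Nat) => fun (β : Nat) => succ β) 0 (elimNat (fun (κ : Nat) => Nat) 2 (fun (η : Nat) => fun (y : Nat) => succ y) 0)
  ~> (fun (μ : Nat) => succ μ) (elimNat (fun (β : Nat) => Nat) 2 (fun (κ : Nat) => fun (η : Nat) => succ η) 0)
  ~> succ (elimNat (fun (μ : Nat) => Nat) 2 (fun (β : Nat) => fun (κ : Nat) => succ κ) 0)
  ~> 3
the term's type:
  Nat


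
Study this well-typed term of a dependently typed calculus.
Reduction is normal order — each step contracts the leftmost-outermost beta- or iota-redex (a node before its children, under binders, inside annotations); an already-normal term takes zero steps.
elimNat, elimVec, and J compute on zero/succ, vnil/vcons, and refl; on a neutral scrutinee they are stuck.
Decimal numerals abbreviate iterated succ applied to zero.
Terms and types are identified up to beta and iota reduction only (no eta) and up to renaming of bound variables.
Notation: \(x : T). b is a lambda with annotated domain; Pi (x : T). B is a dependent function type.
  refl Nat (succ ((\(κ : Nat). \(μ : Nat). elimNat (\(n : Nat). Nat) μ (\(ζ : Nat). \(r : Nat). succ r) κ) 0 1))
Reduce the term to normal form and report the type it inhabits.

normal form:
  refl Nat 2
the term's type:
  Eq Nat 2 2
observation: 3 normal-order steps normalize the term, beginning with a beta-redex.


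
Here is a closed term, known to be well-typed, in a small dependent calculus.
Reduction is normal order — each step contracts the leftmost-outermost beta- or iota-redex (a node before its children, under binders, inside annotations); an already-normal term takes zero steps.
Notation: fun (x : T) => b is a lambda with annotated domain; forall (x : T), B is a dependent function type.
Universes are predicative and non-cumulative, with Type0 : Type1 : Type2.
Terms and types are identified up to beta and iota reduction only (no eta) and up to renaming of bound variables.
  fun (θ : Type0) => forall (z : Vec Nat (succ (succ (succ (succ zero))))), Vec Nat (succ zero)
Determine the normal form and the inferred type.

reduced normal form:
  fun (θ : Type0) => forall (z : Vec Nat (succ (succ (succ (succ zero))))), Vec Nat (succ zero)
inferred type:
  forall (θ : Type0), Type0
observation: the term is already in normal form.


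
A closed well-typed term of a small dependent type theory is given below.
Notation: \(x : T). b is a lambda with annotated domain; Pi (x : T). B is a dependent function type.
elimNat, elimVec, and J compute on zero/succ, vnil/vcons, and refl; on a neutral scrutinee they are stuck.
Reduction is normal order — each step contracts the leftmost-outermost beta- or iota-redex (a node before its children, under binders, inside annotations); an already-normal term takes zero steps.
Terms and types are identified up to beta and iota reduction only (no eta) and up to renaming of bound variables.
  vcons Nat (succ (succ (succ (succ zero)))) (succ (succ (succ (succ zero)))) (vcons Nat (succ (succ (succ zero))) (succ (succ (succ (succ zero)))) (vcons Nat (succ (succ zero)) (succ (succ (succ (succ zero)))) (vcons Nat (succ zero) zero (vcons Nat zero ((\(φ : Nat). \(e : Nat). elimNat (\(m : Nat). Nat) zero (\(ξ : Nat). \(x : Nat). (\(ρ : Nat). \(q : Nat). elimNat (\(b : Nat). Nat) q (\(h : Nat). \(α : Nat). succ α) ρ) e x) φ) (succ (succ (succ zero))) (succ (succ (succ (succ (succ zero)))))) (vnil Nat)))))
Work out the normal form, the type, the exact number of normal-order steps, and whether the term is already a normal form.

reduced normal form:
  vcons Nat (succ (succ (succ (succ zero)))) (succ (succ (succ (succ zero)))) (vcons Nat (succ (succ (succ zero))) (succ (succ (succ (succ zero)))) (vcons Nat (succ (succ zero)) (succ (succ (succ (succ zero)))) (vcons Nat (succ zero) zero (vcons Nat zero (succ (succ (succ (succ (succ (succ (succ (succ (succ (succ (succ (succ (succ (succ (succ zero))))))))))))))) (vnil Nat)))))
inferred type:
  Vec Nat (succ (succ (succ (succ (succ zero)))))
reduction steps (normal order): 66
already normal: no
first contracted redex: a beta-redex


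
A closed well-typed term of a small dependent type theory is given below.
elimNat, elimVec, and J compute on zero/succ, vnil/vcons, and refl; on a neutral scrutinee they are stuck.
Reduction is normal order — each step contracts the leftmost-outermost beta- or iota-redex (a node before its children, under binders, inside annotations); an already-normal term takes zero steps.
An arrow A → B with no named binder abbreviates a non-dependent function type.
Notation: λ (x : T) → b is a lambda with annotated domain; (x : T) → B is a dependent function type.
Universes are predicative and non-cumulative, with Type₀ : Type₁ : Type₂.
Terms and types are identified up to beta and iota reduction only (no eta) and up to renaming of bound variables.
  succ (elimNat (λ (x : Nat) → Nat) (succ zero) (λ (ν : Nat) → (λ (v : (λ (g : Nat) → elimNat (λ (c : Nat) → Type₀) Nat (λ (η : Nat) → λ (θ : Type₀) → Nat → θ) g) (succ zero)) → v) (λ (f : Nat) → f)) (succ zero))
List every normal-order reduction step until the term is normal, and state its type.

normal-order reduction sequence:
  succ (elimNat (λ (x : Nat) → Nat) (succ zero) (λ (ν : Nat) → (λ (v : (λ (g : Nat) → elimNat (λ (c : Nat) → Type₀) Nat (λ (η : Nat) → λ (θ : Type₀) → Nat → θ) g) (succ zero)) → v) (λ (f : Nat) → f)) (succ zero))
  ~> succ ((λ (x : Nat) → (λ (ν : (λ (v : Nat) → elimNat (λ (g : Nat) → Type₀) Nat (λ (c : Nat) → λ (η : Type₀) → Nat → η) v) (succ zero)) → ν) (λ (θ : Nat) → θ)) zero (elimNat (λ (f : Nat) → Nat) (succ zero) (λ (ω : Nat) → (λ (b : (λ (β : Nat) → elimNat (λ (o : Nat) → Type₀) Nat (λ (h : Nat) → λ (w : Type₀) → Nat → w) β) (succ zero)) → b) (λ (i : Nat) → i)) zero))
  ~> succ ((λ (x : (λ (ν : Nat) → elimNat (λ (v : Nat) → Type₀) Nat (λ (g : Nat) → λ (c : Type₀) → Nat → c) ν) (succ zero)) → x) (λ (η : Nat) → η) (elimNat (λ (θ : Nat) → Nat) (succ zero) (λ (f : Nat) → (λ (ω : (λ (b : Nat) → elimNat (λ (β : Nat) → Type₀) Nat (λ (o : Nat) → λ (h : Type₀) → Nat → h) b) (succ zero)) → ω) (λ (w : Nat) → w)) zero))
  ~> succ ((λ (x : Nat) → x) (elimNat (λ (ν : Nat) → Nat) (succ zero) (λ (v : Nat) → (λ (g : (λ (c : Nat) → elimNat (λ (η : Nat) → Type₀) Nat (λ (θ : Nat) → λ (f : Type₀) → Nat → f) c) (succ zero)) → g) (λ (ω : Nat) → ω)) zero))
  ~> succ (elimNat (λ (x : Nat) → Nat) (succ zero) (λ (ν : Nat) → (λ (v : (λ (g : Nat) → elimNat (λ (c : Nat) → Type₀) Nat (λ (η : Nat) → λ (θ : Type₀) → Nat → θ) g) (succ zero)) → v) (λ (f : Nat) → f)) zero)
  ~> succ (succ zero)
type:
  Nat


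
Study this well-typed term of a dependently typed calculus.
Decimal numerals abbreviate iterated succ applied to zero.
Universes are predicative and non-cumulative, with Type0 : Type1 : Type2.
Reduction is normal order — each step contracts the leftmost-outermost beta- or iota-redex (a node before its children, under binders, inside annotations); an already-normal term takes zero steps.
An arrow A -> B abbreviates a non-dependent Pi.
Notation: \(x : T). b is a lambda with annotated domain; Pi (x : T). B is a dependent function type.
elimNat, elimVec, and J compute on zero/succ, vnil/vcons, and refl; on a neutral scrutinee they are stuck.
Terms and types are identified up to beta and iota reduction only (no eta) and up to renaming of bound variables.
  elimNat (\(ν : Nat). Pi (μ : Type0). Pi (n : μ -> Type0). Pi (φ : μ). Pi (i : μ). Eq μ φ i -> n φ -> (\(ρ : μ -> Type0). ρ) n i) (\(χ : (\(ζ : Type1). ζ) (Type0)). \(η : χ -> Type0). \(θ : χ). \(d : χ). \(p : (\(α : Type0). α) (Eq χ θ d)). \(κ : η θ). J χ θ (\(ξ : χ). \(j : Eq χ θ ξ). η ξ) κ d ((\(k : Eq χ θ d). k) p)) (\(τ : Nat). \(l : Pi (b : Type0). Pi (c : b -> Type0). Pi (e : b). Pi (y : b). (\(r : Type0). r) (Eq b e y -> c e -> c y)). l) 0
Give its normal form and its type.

reduced normal form:
  \(ν : Type0). \(μ : ν -> Type0). \(n : ν). \(φ : ν). \(i : Eq ν n φ). \(ρ : μ n). J ν n (\(χ : ν). \(ζ : Eq ν n χ). μ χ) ρ φ i
type:
  Pi (ν : Type0). Pi (μ : ν -> Type0). Pi (n : ν). Pi (φ : ν). Eq ν n φ -> μ n -> μ φ
observation: normalization takes exactly 4 steps under the normal-order strategy.


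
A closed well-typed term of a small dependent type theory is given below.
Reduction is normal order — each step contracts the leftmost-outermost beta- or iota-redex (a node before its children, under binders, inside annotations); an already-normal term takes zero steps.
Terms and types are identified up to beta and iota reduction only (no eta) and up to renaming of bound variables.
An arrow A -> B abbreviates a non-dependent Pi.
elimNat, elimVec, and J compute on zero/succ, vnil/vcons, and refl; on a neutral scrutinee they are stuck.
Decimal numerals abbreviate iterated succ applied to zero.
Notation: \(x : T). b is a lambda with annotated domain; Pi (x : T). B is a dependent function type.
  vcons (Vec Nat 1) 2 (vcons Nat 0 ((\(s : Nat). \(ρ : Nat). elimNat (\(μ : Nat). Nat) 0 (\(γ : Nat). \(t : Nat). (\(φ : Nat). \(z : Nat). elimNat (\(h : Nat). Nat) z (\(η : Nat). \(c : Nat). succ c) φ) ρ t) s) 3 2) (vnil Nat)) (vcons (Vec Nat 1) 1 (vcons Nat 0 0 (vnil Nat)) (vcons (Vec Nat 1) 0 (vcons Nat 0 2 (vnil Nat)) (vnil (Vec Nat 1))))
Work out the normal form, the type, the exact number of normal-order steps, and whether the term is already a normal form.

normal form:
  vcons (Vec Nat 1) 2 (vcons Nat 0 6 (vnil Nat)) (vcons (Vec Nat 1) 1 (vcons Nat 0 0 (vnil Nat)) (vcons (Vec Nat 1) 0 (vcons Nat 0 2 (vnil Nat)) (vnil (Vec Nat 1))))
type:
  Vec (Vec Nat 1) 3
reduction steps (normal order): 39
term was already normal: no
first contracted redex: a beta-redex


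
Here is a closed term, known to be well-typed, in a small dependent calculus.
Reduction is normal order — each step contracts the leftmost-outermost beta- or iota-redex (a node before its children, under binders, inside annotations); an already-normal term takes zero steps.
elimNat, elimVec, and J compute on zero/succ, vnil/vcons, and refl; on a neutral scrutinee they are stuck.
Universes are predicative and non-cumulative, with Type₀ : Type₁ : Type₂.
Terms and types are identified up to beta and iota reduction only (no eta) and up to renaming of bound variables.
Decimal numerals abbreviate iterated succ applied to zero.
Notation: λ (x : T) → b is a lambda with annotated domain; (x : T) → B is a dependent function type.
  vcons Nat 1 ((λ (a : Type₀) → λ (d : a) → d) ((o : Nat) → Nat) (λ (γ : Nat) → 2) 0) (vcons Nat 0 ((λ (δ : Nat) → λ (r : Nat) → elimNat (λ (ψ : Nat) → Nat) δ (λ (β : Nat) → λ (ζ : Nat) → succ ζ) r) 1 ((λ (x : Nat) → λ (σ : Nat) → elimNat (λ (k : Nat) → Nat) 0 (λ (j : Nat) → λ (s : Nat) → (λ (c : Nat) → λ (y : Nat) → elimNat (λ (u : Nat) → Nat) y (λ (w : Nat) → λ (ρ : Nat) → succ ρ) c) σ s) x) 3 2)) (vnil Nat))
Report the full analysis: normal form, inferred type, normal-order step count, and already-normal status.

reduced normal form:
  vcons Nat 1 2 (vcons Nat 0 7 (vnil Nat))
type:
  Vec Nat 2
normal-order step count: 63
started in normal form: no
first redex: a beta-redex


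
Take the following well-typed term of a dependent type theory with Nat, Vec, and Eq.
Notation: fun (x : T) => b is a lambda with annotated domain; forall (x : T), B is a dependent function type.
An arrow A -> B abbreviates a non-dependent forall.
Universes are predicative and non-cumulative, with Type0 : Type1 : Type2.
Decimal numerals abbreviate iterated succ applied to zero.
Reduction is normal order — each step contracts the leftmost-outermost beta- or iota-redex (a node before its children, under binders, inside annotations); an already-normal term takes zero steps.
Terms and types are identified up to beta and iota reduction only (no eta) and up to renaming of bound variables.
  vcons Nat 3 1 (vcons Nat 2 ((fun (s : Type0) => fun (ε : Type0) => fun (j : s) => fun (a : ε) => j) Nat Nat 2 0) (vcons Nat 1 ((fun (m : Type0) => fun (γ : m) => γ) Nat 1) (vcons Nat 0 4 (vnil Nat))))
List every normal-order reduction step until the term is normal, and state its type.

normal-order reduction sequence:
  vcons Nat 3 1 (vcons Nat 2 ((fun (s : Type0) => fun (ε : Type0) => fun (j : s) => fun (a : ε) => j) Nat Nat 2 0) (vcons Nat 1 ((fun (m : Type0) => fun (γ : m) => γ) Nat 1) (vcons Nat 0 4 (vnil Nat))))
  ~> vcons Nat 3 1 (vcons Nat 2 ((fun (s : Type0) => fun (ε : Nat) => fun (j : s) => ε) Nat 2 0) (vcons Nat 1 ((fun (a : Type0) => fun (m : a) => m) Nat 1) (vcons Nat 0 4 (vnil Nat))))
  ~> vcons Nat 3 1 (vcons Nat 2 ((fun (s : Nat) => fun (ε : Nat) => s) 2 0) (vcons Nat 1 ((fun (j : Type0) => fun (a : j) => a) Nat 1) (vcons Nat 0 4 (vnil Nat))))
  ~> vcons Nat 3 1 (vcons Nat 2 ((fun (s : Nat) => 2) 0) (vcons Nat 1 ((fun (ε : Type0) => fun (j : ε) => j) Nat 1) (vcons Nat 0 4 (vnil Nat))))
  ~> vcons Nat 3 1 (vcons Nat 2 2 (vcons Nat 1 ((fun (s : Type0) => fun (ε : s) => ε) Nat 1) (vcons Nat 0 4 (vnil Nat))))
  ~> vcons Nat 3 1 (vcons Nat 2 2 (vcons Nat 1 ((fun (s : Nat) => s) 1) (vcons Nat 0 4 (vnil Nat))))
  ~> vcons Nat 3 1 (vcons Nat 2 2 (vcons Nat 1 1 (vcons Nat 0 4 (vnil Nat))))
type:
  Vec Nat 4


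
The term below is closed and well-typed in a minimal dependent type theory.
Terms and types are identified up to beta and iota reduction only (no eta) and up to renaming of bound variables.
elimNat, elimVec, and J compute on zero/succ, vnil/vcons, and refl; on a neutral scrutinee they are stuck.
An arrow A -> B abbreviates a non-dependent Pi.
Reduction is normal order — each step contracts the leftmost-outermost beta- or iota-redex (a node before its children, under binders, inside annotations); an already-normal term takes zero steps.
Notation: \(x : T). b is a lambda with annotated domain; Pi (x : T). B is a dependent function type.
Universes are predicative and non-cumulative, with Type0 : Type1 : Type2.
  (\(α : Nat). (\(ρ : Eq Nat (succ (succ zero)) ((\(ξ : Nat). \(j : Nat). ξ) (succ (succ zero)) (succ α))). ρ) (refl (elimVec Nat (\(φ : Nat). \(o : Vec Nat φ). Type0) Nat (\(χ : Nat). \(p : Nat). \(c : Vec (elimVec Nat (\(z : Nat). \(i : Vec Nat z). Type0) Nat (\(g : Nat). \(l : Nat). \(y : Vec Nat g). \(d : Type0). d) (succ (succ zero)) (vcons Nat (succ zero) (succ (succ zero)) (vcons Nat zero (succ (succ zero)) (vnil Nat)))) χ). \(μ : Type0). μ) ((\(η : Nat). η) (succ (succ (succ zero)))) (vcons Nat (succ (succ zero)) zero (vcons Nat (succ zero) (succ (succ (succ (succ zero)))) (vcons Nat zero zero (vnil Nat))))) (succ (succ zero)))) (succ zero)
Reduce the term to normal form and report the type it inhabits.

reduced normal form:
  refl Nat (succ (succ zero))
inferred type:
  Eq Nat (succ (succ zero)) (succ (succ zero))


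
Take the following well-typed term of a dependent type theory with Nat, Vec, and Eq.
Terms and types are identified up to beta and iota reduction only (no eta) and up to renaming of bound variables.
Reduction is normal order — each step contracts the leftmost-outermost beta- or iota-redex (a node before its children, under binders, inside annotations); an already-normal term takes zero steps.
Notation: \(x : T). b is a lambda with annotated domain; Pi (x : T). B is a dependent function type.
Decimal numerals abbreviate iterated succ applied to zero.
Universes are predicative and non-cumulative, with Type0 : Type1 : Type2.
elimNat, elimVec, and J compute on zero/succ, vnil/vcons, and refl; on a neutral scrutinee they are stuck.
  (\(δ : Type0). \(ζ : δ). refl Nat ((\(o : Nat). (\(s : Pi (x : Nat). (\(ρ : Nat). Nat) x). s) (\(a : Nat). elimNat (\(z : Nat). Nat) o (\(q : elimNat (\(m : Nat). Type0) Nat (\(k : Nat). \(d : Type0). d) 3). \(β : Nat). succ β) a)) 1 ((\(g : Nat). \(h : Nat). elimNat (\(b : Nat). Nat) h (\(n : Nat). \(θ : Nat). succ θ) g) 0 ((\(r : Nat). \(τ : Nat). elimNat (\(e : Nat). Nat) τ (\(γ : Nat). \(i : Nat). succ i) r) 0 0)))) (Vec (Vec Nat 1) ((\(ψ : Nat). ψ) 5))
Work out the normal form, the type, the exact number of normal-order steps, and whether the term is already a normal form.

normal form:
  \(δ : Vec (Vec Nat 1) 5). refl Nat 1
inferred type:
  Pi (δ : Vec (Vec Nat 1) 5). Eq Nat 1 1
reduction steps (normal order): 22
already normal: no
first redex: a beta-redex


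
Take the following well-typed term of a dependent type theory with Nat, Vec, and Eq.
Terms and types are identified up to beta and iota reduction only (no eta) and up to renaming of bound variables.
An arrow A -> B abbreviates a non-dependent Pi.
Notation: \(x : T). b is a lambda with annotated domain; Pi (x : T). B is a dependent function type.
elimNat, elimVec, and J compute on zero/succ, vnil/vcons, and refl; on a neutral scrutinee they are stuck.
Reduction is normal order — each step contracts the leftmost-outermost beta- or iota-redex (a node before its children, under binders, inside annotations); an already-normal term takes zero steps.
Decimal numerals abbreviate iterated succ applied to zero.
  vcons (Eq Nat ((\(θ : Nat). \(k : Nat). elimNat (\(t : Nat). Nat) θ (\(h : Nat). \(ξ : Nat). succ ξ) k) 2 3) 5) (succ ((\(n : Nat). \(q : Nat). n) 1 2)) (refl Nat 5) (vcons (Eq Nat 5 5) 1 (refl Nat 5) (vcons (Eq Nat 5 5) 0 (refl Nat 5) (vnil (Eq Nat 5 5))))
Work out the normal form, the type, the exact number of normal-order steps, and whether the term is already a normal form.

normal form:
  vcons (Eq Nat 5 5) 2 (refl Nat 5) (vcons (Eq Nat 5 5) 1 (refl Nat 5) (vcons (Eq Nat 5 5) 0 (refl Nat 5) (vnil (Eq Nat 5 5))))
the term's type:
  Vec (Eq Nat 5 5) 3
reduction steps (normal order): 14
already normal: no
first redex: a beta-redex


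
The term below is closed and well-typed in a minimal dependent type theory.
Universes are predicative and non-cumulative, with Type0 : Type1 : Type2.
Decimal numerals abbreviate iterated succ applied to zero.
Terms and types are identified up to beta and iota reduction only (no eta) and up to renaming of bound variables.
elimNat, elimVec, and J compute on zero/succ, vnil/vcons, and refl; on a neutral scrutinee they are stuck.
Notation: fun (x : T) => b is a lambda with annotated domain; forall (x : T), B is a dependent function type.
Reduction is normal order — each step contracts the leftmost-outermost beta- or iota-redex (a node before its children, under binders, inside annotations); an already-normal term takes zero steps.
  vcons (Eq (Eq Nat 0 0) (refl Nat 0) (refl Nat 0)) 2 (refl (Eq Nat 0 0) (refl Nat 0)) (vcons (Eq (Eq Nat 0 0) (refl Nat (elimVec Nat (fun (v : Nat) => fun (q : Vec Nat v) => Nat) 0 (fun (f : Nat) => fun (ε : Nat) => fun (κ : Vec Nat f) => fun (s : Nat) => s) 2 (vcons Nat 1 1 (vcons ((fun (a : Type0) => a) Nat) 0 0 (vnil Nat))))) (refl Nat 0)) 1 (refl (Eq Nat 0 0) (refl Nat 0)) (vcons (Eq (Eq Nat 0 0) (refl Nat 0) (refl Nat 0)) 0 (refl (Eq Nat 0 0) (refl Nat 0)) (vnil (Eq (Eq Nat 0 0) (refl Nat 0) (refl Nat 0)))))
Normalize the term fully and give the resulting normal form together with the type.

normal form:
  vcons (Eq (Eq Nat 0 0) (refl Nat 0) (refl Nat 0)) 2 (refl (Eq Nat 0 0) (refl Nat 0)) (vcons (Eq (Eq Nat 0 0) (refl Nat 0) (refl Nat 0)) 1 (refl (Eq Nat 0 0) (refl Nat 0)) (vcons (Eq (Eq Nat 0 0) (refl Nat 0) (refl Nat 0)) 0 (refl (Eq Nat 0 0) (refl Nat 0)) (vnil (Eq (Eq Nat 0 0) (refl Nat 0) (refl Nat 0)))))
type:
  Vec (Eq (Eq Nat 0 0) (refl Nat 0) (refl Nat 0)) 3
observation: normalization takes exactly 11 steps under the normal-order strategy.


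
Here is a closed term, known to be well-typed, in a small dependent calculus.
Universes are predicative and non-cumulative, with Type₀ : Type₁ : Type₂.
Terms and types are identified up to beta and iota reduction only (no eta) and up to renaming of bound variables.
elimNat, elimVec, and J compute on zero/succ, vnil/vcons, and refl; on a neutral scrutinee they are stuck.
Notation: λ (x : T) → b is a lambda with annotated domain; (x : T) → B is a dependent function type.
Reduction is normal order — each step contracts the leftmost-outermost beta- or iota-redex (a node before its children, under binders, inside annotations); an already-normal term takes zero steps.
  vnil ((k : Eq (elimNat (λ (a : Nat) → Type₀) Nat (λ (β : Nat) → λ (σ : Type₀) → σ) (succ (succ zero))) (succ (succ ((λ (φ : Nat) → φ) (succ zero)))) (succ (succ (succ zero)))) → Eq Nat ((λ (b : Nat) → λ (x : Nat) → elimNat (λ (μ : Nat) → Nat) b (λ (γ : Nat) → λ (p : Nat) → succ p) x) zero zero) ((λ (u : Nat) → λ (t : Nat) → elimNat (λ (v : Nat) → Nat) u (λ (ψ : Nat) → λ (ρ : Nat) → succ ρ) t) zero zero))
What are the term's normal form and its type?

resulting normal form:
  vnil ((k : Eq Nat (succ (succ (succ zero))) (succ (succ (succ zero)))) → Eq Nat zero zero)
inferred type:
  Vec ((k : Eq Nat (succ (succ (succ zero))) (succ (succ (succ zero)))) → Eq Nat zero zero) zero
observation: the leftmost-outermost redex is an elimNat iota-redex, and normalization takes 14 steps.


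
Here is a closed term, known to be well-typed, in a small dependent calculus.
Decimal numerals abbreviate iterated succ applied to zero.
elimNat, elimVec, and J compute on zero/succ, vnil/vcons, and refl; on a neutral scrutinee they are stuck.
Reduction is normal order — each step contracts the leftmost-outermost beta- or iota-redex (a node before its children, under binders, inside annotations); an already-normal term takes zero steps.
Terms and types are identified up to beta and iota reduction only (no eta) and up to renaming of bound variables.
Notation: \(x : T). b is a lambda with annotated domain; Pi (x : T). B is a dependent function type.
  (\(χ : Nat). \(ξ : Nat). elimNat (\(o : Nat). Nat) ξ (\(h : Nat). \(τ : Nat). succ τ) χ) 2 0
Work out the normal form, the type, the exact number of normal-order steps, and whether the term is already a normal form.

resulting normal form:
  2
the term's type:
  Nat
reduction steps (normal order): 9
started in normal form: no
first contracted redex: a beta-redex


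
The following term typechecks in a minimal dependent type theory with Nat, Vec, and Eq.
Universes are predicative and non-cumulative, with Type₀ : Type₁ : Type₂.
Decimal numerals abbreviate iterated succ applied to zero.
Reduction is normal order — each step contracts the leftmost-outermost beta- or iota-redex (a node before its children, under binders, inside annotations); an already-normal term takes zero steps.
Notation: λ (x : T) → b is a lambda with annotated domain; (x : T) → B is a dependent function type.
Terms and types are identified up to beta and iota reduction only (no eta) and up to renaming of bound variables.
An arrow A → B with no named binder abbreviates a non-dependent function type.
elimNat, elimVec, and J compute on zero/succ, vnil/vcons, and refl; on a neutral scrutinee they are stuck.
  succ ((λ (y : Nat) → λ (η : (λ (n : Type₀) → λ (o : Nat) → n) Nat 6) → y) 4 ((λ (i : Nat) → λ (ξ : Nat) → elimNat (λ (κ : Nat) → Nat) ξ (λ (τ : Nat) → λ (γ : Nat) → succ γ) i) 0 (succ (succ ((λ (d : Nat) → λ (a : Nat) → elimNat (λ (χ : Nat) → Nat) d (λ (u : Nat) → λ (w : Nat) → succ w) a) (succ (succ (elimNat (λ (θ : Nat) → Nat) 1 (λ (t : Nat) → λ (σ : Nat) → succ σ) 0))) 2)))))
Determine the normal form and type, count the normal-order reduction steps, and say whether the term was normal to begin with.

resulting normal form:
  5
the term's type:
  Nat
reduction steps (normal order): 2
already normal: no
first contracted redex: a beta-redex


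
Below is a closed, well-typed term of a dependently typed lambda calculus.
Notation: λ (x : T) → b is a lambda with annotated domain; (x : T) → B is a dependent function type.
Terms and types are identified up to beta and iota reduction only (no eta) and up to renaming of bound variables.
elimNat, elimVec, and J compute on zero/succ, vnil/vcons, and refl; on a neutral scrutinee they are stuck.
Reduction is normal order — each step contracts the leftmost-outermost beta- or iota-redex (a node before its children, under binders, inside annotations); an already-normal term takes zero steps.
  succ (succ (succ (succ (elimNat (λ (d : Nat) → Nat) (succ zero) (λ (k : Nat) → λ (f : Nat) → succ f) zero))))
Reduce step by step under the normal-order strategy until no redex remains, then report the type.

reduction (normal order):
  succ (succ (succ (succ (elimNat (λ (d : Nat) → Nat) (succ zero) (λ (k : Nat) → λ (f : Nat) → succ f) zero))))
  ~> succ (succ (succ (succ (succ zero))))
inferred type:
  Nat


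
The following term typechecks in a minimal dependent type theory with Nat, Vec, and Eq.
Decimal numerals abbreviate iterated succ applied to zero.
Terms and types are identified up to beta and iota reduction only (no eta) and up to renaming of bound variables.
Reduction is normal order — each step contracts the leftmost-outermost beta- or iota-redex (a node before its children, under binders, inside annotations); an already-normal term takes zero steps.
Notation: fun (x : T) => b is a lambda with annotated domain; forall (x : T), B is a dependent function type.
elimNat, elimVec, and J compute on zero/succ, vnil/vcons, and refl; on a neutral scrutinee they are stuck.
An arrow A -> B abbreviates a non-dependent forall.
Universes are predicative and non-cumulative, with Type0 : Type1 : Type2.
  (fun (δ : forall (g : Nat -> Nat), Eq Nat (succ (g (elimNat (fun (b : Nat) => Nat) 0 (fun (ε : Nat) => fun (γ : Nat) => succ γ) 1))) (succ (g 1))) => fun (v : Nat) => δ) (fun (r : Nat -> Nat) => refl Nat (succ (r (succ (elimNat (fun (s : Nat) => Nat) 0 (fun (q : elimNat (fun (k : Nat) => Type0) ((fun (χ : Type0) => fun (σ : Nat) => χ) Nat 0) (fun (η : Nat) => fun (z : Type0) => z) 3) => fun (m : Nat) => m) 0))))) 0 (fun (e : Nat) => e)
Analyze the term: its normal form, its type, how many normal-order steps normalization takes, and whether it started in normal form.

reduced normal form:
  refl Nat 2
inferred type:
  Eq Nat 2 2
reduction steps (normal order): 5
already normal: no
first redex: a beta-redex


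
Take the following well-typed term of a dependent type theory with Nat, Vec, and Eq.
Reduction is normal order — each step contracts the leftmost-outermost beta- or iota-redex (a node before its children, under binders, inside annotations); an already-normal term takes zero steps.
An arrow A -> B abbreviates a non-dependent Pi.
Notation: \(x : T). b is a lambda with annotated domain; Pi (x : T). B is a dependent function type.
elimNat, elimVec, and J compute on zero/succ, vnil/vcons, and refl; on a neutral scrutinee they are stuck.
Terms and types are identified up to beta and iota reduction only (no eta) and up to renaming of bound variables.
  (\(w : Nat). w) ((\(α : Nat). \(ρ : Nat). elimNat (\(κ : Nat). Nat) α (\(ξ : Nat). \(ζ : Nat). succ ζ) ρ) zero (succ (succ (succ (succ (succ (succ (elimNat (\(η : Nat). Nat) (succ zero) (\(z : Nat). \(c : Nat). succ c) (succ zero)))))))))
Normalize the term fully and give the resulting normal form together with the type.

normal form:
  succ (succ (succ (succ (succ (succ (succ (succ zero)))))))
type:
  Nat
observation: normalization takes exactly 32 steps under the normal-order strategy.


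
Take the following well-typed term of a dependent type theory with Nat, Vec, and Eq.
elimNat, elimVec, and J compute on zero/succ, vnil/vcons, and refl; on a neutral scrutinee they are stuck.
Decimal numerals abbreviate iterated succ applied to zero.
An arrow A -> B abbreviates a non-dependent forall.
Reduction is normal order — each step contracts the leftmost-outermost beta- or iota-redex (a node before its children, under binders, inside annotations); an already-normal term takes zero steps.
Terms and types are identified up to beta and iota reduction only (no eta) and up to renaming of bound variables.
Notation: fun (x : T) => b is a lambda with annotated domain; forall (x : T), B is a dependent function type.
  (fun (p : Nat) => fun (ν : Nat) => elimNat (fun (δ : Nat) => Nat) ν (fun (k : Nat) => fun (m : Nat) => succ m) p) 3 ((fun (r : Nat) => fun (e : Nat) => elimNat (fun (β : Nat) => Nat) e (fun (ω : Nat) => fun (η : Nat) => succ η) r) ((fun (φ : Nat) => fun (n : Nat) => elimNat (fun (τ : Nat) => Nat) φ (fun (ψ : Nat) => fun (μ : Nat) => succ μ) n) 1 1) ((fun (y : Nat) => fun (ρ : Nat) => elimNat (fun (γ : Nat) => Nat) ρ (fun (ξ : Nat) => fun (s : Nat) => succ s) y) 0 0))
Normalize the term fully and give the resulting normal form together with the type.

reduced normal form:
  5
the term's type:
  Nat
observation: reduction starts at a beta-redex, and 30 normal-order steps reach the normal form.


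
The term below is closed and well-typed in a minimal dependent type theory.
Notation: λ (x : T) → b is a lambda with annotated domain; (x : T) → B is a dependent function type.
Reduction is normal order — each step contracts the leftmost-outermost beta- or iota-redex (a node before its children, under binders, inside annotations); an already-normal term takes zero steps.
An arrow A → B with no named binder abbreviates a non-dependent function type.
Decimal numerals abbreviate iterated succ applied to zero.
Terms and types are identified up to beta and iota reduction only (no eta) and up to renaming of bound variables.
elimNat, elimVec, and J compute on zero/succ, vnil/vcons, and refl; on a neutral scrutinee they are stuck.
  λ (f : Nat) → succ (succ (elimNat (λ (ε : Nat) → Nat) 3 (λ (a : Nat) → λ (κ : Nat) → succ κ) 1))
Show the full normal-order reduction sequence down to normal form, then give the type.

normal-order reduction sequence:
  λ (f : Nat) → succ (succ (elimNat (λ (ε : Nat) → Nat) 3 (λ (a : Nat) → λ (κ : Nat) → succ κ) 1))
  ~> λ (f : Nat) → succ (succ ((λ (ε : Nat) → λ (a : Nat) → succ a) 0 (elimNat (λ (κ : Nat) → Nat) 3 (λ (ν : Nat) → λ (g : Nat) → succ g) 0)))
  ~> λ (f : Nat) → succ (succ ((λ (ε : Nat) → succ ε) (elimNat (λ (a : Nat) → Nat) 3 (λ (κ : Nat) → λ (ν : Nat) → succ ν) 0)))
  ~> λ (f : Nat) → succ (succ (succ (elimNat (λ (ε : Nat) → Nat) 3 (λ (a : Nat) → λ (κ : Nat) → succ κ) 0)))
  ~> λ (f : Nat) → 6
inferred type:
  Nat → Nat


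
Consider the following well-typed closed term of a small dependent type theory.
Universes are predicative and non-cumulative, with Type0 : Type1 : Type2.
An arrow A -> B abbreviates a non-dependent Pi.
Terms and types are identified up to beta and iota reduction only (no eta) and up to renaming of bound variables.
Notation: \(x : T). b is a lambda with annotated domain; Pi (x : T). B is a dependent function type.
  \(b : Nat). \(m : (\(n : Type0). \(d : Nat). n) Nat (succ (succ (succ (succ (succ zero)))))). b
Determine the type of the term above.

inferred type:
  Nat -> Nat -> Nat


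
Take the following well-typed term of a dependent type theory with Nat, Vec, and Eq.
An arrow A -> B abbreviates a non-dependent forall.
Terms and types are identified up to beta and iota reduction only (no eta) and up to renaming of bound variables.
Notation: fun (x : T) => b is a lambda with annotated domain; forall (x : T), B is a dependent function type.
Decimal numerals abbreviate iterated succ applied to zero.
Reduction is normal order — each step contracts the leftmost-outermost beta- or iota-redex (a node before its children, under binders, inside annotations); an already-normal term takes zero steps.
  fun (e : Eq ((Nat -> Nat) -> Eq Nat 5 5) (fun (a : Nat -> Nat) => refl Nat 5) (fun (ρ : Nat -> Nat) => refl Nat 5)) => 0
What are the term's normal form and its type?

normal form:
  fun (e : Eq ((Nat -> Nat) -> Eq Nat 5 5) (fun (a : Nat -> Nat) => refl Nat 5) (fun (ρ : Nat -> Nat) => refl Nat 5)) => 0
inferred type:
  Eq ((Nat -> Nat) -> Eq Nat 5 5) (fun (e : Nat -> Nat) => refl Nat 5) (fun (a : Nat -> Nat) => refl Nat 5) -> Nat
observation: no redex remains anywhere in the term; it is its own normal form.


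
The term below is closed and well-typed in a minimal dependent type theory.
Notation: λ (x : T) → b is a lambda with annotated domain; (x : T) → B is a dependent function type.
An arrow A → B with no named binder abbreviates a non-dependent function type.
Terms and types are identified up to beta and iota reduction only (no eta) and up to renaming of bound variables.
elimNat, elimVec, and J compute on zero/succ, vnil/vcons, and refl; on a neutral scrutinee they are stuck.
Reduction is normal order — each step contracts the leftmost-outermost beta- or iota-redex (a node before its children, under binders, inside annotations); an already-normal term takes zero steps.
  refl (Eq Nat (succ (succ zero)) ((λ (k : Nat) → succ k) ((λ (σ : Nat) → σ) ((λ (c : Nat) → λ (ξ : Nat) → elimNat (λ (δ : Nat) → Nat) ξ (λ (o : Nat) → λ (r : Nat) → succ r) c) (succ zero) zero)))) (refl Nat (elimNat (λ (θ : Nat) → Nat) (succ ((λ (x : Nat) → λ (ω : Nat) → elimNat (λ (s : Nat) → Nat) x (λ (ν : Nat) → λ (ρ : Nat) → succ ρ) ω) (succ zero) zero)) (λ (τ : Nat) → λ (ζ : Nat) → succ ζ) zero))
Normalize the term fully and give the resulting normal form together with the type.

reduced normal form:
  refl (Eq Nat (succ (succ zero)) (succ (succ zero))) (refl Nat (succ (succ zero)))
the term's type:
  Eq (Eq Nat (succ (succ zero)) (succ (succ zero))) (refl Nat (succ (succ zero))) (refl Nat (succ (succ zero)))


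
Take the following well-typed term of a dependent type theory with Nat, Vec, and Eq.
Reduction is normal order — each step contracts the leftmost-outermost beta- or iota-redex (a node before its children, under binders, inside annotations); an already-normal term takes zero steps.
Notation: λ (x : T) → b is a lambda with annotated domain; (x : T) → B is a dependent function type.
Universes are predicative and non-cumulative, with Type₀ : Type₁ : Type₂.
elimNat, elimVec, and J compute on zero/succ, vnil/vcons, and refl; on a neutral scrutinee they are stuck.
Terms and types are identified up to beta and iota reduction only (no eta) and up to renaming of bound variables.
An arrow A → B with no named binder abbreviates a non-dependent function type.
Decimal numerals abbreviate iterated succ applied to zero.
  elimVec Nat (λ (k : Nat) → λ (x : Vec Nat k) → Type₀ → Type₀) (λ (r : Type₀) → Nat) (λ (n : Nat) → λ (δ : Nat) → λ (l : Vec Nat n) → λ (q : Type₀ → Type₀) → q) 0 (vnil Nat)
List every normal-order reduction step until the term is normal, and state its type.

reduction (normal order):
  elimVec Nat (λ (k : Nat) → λ (x : Vec Nat k) → Type₀ → Type₀) (λ (r : Type₀) → Nat) (λ (n : Nat) → λ (δ : Nat) → λ (l : Vec Nat n) → λ (q : Type₀ → Type₀) → q) 0 (vnil Nat)
  ~> λ (k : Type₀) → Nat
the term's type:
  Type₀ → Type₀


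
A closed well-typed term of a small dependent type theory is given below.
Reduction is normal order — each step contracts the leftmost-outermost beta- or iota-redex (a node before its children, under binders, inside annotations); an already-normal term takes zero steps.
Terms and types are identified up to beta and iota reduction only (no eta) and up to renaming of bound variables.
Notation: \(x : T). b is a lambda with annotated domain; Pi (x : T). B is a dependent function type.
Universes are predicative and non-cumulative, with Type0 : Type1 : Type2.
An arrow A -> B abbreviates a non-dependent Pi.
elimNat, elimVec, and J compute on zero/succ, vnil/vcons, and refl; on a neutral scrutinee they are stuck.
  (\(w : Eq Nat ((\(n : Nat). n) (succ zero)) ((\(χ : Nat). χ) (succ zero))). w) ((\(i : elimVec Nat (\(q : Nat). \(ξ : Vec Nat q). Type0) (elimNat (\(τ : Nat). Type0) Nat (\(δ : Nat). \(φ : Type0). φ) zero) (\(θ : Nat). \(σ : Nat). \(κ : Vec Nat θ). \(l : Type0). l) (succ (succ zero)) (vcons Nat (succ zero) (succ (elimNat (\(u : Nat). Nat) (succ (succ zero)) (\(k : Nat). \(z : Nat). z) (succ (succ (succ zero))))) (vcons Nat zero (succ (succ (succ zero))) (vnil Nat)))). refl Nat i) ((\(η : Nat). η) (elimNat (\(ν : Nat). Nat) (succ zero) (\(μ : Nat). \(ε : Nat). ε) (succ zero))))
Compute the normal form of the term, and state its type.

normal form:
  refl Nat (succ zero)
type:
  Eq Nat (succ zero) (succ zero)
observation: the first redex contracted is a beta-redex; the normal form is reached in 7 normal-order steps.


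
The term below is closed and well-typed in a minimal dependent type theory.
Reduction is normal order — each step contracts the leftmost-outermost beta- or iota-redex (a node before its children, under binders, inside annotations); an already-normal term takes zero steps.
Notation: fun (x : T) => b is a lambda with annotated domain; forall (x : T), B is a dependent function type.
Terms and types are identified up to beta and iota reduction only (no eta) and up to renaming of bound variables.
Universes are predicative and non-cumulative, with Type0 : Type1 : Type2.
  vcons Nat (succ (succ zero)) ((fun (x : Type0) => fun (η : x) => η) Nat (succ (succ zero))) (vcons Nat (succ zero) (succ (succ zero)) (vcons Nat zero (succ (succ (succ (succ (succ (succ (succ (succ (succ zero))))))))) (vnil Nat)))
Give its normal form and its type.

normal form:
  vcons Nat (succ (succ zero)) (succ (succ zero)) (vcons Nat (succ zero) (succ (succ zero)) (vcons Nat zero (succ (succ (succ (succ (succ (succ (succ (succ (succ zero))))))))) (vnil Nat)))
inferred type:
  Vec Nat (succ (succ (succ zero)))
observation: normalization takes exactly 2 steps under the normal-order strategy.
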